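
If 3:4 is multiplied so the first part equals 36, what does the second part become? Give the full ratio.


Original ratio: 3:4
First term target: 36
Scale factor = 36 / 3 = 12
Multiply second term: 4 * 12 = 48
Equivalent ratio = 36:48

36:48


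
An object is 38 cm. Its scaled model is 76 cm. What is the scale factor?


Original length = 38 cm
Scaled length = 76 cm
Scale factor = 76 / 38
= 2

2


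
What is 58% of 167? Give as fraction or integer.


Compute 58% of 167
Convert percentage: 58% = 58/100
Multiply: 167 * 58/100
= 9686/100
= 4843/50

4843/50


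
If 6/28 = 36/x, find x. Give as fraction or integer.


Setting up: 6/28 = 36/x
Cross multiply: 6 * x = 28 * 36
6x = 1008
x = 1008/6
x = 168

168


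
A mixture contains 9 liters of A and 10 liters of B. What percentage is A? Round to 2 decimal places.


Volume of A = 9 L
Volume of B = 10 L
Total volume = 9 + 10 = 19 L
Percentage of A = (9/19) * 100
= 47.37%

47.37


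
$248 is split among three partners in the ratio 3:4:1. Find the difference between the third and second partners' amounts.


Total parts = 3 + 4 + 1 = 8
Value per part = 248 / 8 = 31
Shares: 3*31=93, 4*31=124, 1*31=31
Third share = 31, second share = 124
Difference = |31 - 124| = 93

93


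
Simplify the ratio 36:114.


Find GCD(36, 114)
GCD = 6
Divide both by 6: 36/6 = 6, 114/6 = 19
Simplified ratio = 6:19

6:19


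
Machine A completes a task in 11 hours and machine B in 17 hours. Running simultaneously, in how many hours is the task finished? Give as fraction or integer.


Rate of A = 1/11 job per hour
Rate of B = 1/17 job per hour
Combined rate = 1/11 + 1/17
Find common denominator: (17 + 11)/(11*17) = 28/187
Combined rate = 28/187 job per hour
Time together = 1 / (28/187) = 187/28 hours

187/28


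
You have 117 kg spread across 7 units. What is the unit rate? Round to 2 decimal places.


Total kg = 117
Number of units = 7
Unit rate = 117 / 7
= 16.71 kg per unit

16.71


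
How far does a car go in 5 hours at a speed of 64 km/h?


Using distance = speed * time
Speed = 64 km/h
Time = 5 hours
Distance = 64 * 5
= 320 km

320


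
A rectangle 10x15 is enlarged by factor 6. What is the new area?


Original dimensions: 10 x 15
Enlargement factor = 6
New width = 10 * 6 = 60
New height = 15 * 6 = 90
New area = 60 * 90 = 5400

5400


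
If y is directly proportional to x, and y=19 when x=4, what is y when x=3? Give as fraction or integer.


Direct proportion: y = kx
Find k: k = 19/4 = 19/4
Compute y at x=3: y = 19/4 * 3
y = 57/4

57/4


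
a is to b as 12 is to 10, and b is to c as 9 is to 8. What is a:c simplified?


Given a:b = 12:10 and b:c = 9:8
Make b consistent. Multiply first ratio by 9: a:b = 108:90
Multiply second ratio by 10: b:c = 90:80
Now b = 90 in both, so a:b:c = 108:90:80
Therefore a:c = 108:80
Simplify by GCD: a:c = 27:20

27:20


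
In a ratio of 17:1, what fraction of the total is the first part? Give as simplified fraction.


Total parts = 17 + 1 = 18
First part fraction = 17/18
Simplify: 17/18 = 17/18

17/18


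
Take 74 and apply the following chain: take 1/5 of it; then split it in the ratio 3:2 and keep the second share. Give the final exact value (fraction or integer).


Start with 74.
Step 1: Take 1/5: 74 * 1/5 = 74/5
Step 2: Split 3:2, second share = 74/5 * 2/5 = 148/25
Final result = 148/25

148/25


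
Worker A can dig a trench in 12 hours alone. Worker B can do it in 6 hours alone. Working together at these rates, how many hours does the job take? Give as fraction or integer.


Rate of A = 1/12 job per hour
Rate of B = 1/6 job per hour
Combined rate = 1/12 + 1/6
Find common denominator: (6 + 12)/(12*6) = 18/72
Combined rate = 1/4 job per hour
Time together = 1 / (1/4) = 4 hours

4


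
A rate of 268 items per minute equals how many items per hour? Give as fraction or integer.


Converting from per minute to per hour
Rate = 268 items per minute
Multiply by 60: 268 * 60
= 16080 items per hour

16080


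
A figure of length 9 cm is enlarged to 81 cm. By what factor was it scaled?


Original length = 9 cm
Scaled length = 81 cm
Scale factor = 81 / 9
= 9

9


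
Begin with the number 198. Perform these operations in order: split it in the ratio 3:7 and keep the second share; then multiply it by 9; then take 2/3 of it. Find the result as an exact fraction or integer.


Start with 198.
Step 1: Split 3:7, second share = 198 * 7/10 = 693/5
Step 2: Multiply by 9: 693/5 * 9 = 6237/5
Step 3: Take 2/3: 6237/5 * 2/3 = 4158/5
Final result = 4158/5

4158/5


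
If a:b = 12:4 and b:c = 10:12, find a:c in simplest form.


Given a:b = 12:4 and b:c = 10:12
Make b consistent. Multiply first ratio by 10: a:b = 120:40
Multiply second ratio by 4: b:c = 40:48
Now b = 40 in both, so a:b:c = 120:40:48
Therefore a:c = 120:48
Simplify by GCD: a:c = 5:2

5:2


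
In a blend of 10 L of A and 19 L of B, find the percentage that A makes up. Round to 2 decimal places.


Volume of A = 10 L
Volume of B = 19 L
Total volume = 10 + 19 = 29 L
Percentage of A = (10/29) * 100
= 34.48%

34.48


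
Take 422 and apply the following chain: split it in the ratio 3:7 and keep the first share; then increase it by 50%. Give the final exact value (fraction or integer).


Start with 422.
Step 1: Split 3:7, first share = 422 * 3/10 = 633/5
Step 2: Increase by 50%: 633/5 * 150/100 = 1899/10
Final result = 1899/10

1899/10


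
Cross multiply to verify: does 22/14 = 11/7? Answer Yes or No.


Cross multiply to check 22/14 = 11/7
Left cross product: 22 * 7 = 154
Right cross product: 14 * 11 = 154
154 = 154
Equal, so proportions match => Yes

Yes


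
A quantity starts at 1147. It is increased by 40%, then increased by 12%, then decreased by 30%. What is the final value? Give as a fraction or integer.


Start: 1147
Step 1: increase by 40% => multiply by 140/100
  1147 * 140/100 = 8029/5
Step 2: increase by 12% => multiply by 112/100
  8029/5 * 112/100 = 224812/125
Step 3: decrease by 30% => multiply by 70/100
  224812/125 * 70/100 = 786842/625
Final value = 786842/625

786842/625


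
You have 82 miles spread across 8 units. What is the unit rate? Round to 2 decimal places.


Total miles = 82
Number of units = 8
Unit rate = 82 / 8
= 10.25 miles per unit

10.25


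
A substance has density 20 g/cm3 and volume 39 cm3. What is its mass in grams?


Using mass = density * volume
Density = 20 g/cm3
Volume = 39 cm3
Mass = 20 * 39
= 780 g

780


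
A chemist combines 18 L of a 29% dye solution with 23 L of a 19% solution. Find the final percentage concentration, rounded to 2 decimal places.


Solute in mixture 1 = 29% of 18 L = 18*29/100 = 261/50 L
Solute in mixture 2 = 19% of 23 L = 23*19/100 = 437/100 L
Total solute = 261/50 + 437/100 = 959/100 L
Total volume = 18 + 23 = 41 L
Final concentration = 959/100/41 * 100 = 23.39%

23.39


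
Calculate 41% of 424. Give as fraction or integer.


Compute 41% of 424
Convert percentage: 41% = 41/100
Multiply: 424 * 41/100
= 17384/100
= 4346/25

4346/25


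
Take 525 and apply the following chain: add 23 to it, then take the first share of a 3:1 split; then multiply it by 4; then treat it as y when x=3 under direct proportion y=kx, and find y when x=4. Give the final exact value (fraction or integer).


Start with 525.
Step 1: Add 23: 525+23=548; split 3:1 first = 548*3/4 = 411
Step 2: Multiply by 4: 411 * 4 = 1644
Step 3: Direct prop: k = (1644)/3; new y = k*4 = 1644*4/3 = 2192
Final result = 2192

2192


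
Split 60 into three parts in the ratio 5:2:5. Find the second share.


Ratio = 5:2:5
Total parts = 5 + 2 + 5 = 12
Value per part = 60 / 12 = 5
First share = 5 * 5 = 25
Middle share = 2 * 5 = 10
Third share = 5 * 5 = 25

10


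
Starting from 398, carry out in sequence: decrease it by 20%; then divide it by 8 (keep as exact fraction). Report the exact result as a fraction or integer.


Start with 398.
Step 1: Decrease by 20%: 398 * 80/100 = 1592/5
Step 2: Divide by 8: 1592/5 / 8 = 199/5
Final result = 199/5

199/5


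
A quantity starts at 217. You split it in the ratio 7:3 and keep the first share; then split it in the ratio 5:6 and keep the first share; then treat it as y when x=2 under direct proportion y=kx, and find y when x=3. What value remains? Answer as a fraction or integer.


Start with 217.
Step 1: Split 7:3, first share = 217 * 7/10 = 1519/10
Step 2: Split 5:6, first share = 1519/10 * 5/11 = 1519/22
Step 3: Direct prop: k = (1519/22)/2; new y = k*3 = 1519/22*3/2 = 4557/44
Final result = 4557/44

4557/44


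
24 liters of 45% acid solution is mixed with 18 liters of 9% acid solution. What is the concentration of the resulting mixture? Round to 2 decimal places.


Solute in mixture 1 = 45% of 24 L = 24*45/100 = 54/5 L
Solute in mixture 2 = 9% of 18 L = 18*9/100 = 81/50 L
Total solute = 54/5 + 81/50 = 621/50 L
Total volume = 24 + 18 = 42 L
Final concentration = 621/50/42 * 100 = 29.57%

29.57


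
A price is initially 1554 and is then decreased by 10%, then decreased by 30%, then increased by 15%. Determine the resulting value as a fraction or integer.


Start: 1554
Step 1: decrease by 10% => multiply by 90/100
  1554 * 90/100 = 6993/5
Step 2: decrease by 30% => multiply by 70/100
  6993/5 * 70/100 = 48951/50
Step 3: increase by 15% => multiply by 115/100
  48951/50 * 115/100 = 1125873/1000
Final value = 1125873/1000

1125873/1000


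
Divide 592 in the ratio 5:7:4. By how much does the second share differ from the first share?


Total parts = 5 + 7 + 4 = 16
Value per part = 592 / 16 = 37
Shares: 5*37=185, 7*37=259, 4*37=148
Second share = 259, first share = 185
Difference = |259 - 185| = 74

74


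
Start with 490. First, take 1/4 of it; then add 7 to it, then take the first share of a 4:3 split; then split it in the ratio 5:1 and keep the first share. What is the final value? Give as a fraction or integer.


Start with 490.
Step 1: Take 1/4: 490 * 1/4 = 245/2
Step 2: Add 7: 245/2+7=259/2; split 4:3 first = 259/2*4/7 = 74
Step 3: Split 5:1, first share = 74 * 5/6 = 185/3
Final result = 185/3

185/3


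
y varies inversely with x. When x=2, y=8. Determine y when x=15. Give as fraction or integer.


Inverse proportion: y = k/x
Find k: k = 2 * 8 = 16
Compute y at x=15: y = 16/15
y = 16/15

16/15


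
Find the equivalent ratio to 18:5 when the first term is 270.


Original ratio: 18:5
First term target: 270
Scale factor = 270 / 18 = 15
Multiply second term: 5 * 15 = 75
Equivalent ratio = 270:75

270:75


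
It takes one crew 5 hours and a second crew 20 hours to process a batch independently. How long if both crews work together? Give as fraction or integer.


Rate of A = 1/5 job per hour
Rate of B = 1/20 job per hour
Combined rate = 1/5 + 1/20
Find common denominator: (20 + 5)/(5*20) = 25/100
Combined rate = 1/4 job per hour
Time together = 1 / (1/4) = 4 hours

4


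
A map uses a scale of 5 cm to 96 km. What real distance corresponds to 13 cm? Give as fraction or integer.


Map scale: 5 cm = 96 km
Measured distance on map = 13 cm
Set up proportion: 13 * 96 / 5
= 1248 / 5
= 1248/5 km

1248/5


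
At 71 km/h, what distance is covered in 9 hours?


Using distance = speed * time
Speed = 71 km/h
Time = 9 hours
Distance = 71 * 9
= 639 km

639


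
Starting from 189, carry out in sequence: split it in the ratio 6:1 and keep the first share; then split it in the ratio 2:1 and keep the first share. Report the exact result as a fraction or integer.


Start with 189.
Step 1: Split 6:1, first share = 189 * 6/7 = 162
Step 2: Split 2:1, first share = 162 * 2/3 = 108
Final result = 108

108


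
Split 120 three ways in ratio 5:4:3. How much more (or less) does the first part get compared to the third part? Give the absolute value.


Total parts = 5 + 4 + 3 = 12
Value per part = 120 / 12 = 10
Shares: 5*10=50, 4*10=40, 3*10=30
First share = 50, third share = 30
Difference = |50 - 30| = 20

20


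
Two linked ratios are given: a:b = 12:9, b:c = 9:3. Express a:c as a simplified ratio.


Given a:b = 12:9 and b:c = 9:3
Make b consistent. Multiply first ratio by 9: a:b = 108:81
Multiply second ratio by 9: b:c = 81:27
Now b = 81 in both, so a:b:c = 108:81:27
Therefore a:c = 108:27
Simplify by GCD: a:c = 4:1

4:1


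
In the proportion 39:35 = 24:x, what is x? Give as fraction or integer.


Setting up: 39/35 = 24/x
Cross multiply: 39 * x = 35 * 24
39x = 840
x = 840/39
x = 280/13

280/13


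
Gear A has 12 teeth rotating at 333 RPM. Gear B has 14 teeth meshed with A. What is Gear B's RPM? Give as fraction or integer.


Gear ratio: teeth_A * RPM_A = teeth_B * RPM_B
12 * 333 = 14 * RPM_B
3996 = 14 * RPM_B
RPM_B = 3996 / 14
RPM_B = 1998/7

1998/7


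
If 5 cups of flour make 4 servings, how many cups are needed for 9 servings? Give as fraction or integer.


Original: 5 cups for 4 servings
Target servings = 9
Scaling factor = 9/4
New amount = 5 * 9/4
= 45/4
= 45/4 cups

45/4


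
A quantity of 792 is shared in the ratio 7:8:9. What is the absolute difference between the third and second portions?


Total parts = 7 + 8 + 9 = 24
Value per part = 792 / 24 = 33
Shares: 7*33=231, 8*33=264, 9*33=297
Third share = 297, second share = 264
Difference = |297 - 264| = 33

33


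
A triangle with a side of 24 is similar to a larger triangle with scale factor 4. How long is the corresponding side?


Similar triangles have proportional sides
Scale factor = 4
Smaller side = 24
Corresponding larger side = 24 * 4
= 96

96


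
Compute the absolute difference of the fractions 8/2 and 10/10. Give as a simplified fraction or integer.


Simplify: 8/2 = 4 and 10/10 = 1
Find common denominator: LCD = 1
Convert: 4/1 and 1/1
Difference = |4 - 1|/1 = 3/1
Simplified = 3

3


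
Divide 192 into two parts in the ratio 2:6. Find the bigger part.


Total parts = 2 + 6 = 8
Value per part = 192 / 8 = 24
First share = 2 * 24 = 48
Second share = 6 * 24 = 144
Larger share = 144

144


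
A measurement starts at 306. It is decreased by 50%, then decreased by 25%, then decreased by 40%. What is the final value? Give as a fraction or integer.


Start: 306
Step 1: decrease by 50% => multiply by 50/100
  306 * 50/100 = 153
Step 2: decrease by 25% => multiply by 75/100
  153 * 75/100 = 459/4
Step 3: decrease by 40% => multiply by 60/100
  459/4 * 60/100 = 1377/20
Final value = 1377/20

1377/20


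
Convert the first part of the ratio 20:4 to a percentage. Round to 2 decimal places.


Total parts = 20 + 4 = 24
First part fraction = 20/24
Percentage = (20/24) * 100
= 0.833333 * 100
= 83.33%

83.33


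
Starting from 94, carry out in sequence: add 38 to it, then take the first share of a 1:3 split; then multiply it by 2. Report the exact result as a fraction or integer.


Start with 94.
Step 1: Add 38: 94+38=132; split 1:3 first = 132*1/4 = 33
Step 2: Multiply by 2: 33 * 2 = 66
Final result = 66

66


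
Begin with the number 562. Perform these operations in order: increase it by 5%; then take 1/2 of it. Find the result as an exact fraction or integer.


Start with 562.
Step 1: Increase by 5%: 562 * 105/100 = 5901/10
Step 2: Take 1/2: 5901/10 * 1/2 = 5901/20
Final result = 5901/20

5901/20


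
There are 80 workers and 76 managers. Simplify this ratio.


Find GCD(80, 76)
GCD = 4
Divide both by 4: 80/4 = 20, 76/4 = 19
Simplified ratio = 20:19

20:19


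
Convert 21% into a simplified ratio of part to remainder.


Part = 21%, Remainder = 79%
Ratio = 21:79
GCD(21, 79) = 1
Simplify: 21:79 = 21:79

21:79


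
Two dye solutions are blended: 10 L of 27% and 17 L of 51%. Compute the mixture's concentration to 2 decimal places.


Solute in mixture 1 = 27% of 10 L = 10*27/100 = 27/10 L
Solute in mixture 2 = 51% of 17 L = 17*51/100 = 867/100 L
Total solute = 27/10 + 867/100 = 1137/100 L
Total volume = 10 + 17 = 27 L
Final concentration = 1137/100/27 * 100 = 42.11%

42.11


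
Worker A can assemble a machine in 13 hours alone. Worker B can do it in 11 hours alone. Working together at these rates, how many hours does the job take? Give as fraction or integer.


Rate of A = 1/13 job per hour
Rate of B = 1/11 job per hour
Combined rate = 1/13 + 1/11
Find common denominator: (11 + 13)/(13*11) = 24/143
Combined rate = 24/143 job per hour
Time together = 1 / (24/143) = 143/24 hours

143/24


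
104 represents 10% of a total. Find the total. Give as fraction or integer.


Given: 104 is 10% of the whole
Set up: 104 = 10/100 * whole
whole = 104 * 100 / 10
whole = 10400 / 10
whole = 1040

1040


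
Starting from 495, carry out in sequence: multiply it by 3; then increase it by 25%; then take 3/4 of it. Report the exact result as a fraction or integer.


Start with 495.
Step 1: Multiply by 3: 495 * 3 = 1485
Step 2: Increase by 25%: 1485 * 125/100 = 7425/4
Step 3: Take 3/4: 7425/4 * 3/4 = 22275/16
Final result = 22275/16

22275/16


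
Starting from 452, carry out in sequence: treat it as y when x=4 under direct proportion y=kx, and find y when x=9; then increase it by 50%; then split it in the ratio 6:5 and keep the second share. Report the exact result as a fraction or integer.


Start with 452.
Step 1: Direct prop: k = (452)/4; new y = k*9 = 452*9/4 = 1017
Step 2: Increase by 50%: 1017 * 150/100 = 3051/2
Step 3: Split 6:5, second share = 3051/2 * 5/11 = 15255/22
Final result = 15255/22

15255/22


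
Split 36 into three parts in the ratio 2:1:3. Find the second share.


Ratio = 2:1:3
Total parts = 2 + 1 + 3 = 6
Value per part = 36 / 6 = 6
First share = 2 * 6 = 12
Middle share = 1 * 6 = 6
Third share = 3 * 6 = 18

6


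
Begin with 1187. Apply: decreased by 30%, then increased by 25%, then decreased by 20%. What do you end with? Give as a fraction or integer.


Start: 1187
Step 1: decrease by 30% => multiply by 70/100
  1187 * 70/100 = 8309/10
Step 2: increase by 25% => multiply by 125/100
  8309/10 * 125/100 = 8309/8
Step 3: decrease by 20% => multiply by 80/100
  8309/8 * 80/100 = 8309/10
Final value = 8309/10

8309/10


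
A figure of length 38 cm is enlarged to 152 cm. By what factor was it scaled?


Original length = 38 cm
Scaled length = 152 cm
Scale factor = 152 / 38
= 4

4


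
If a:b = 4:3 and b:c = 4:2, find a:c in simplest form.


Given a:b = 4:3 and b:c = 4:2
Make b consistent. Multiply first ratio by 4: a:b = 16:12
Multiply second ratio by 3: b:c = 12:6
Now b = 12 in both, so a:b:c = 16:12:6
Therefore a:c = 16:6
Simplify by GCD: a:c = 8:3

8:3


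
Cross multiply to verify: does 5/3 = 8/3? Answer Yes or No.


Cross multiply to check 5/3 = 8/3
Left cross product: 5 * 3 = 15
Right cross product: 3 * 8 = 24
15 != 24
Not equal, so proportions differ => No

No


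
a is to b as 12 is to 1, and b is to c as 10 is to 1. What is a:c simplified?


Given a:b = 12:1 and b:c = 10:1
Make b consistent. Multiply first ratio by 10: a:b = 120:10
Multiply second ratio by 1: b:c = 10:1
Now b = 10 in both, so a:b:c = 120:10:1
Therefore a:c = 120:1
Simplify by GCD: a:c = 120:1

120:1


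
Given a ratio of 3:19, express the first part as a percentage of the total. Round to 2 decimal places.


Total parts = 3 + 19 = 22
First part fraction = 3/22
Percentage = (3/22) * 100
= 0.136364 * 100
= 13.64%

13.64


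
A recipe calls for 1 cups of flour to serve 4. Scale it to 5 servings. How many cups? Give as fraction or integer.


Original: 1 cups for 4 servings
Target servings = 5
Scaling factor = 5/4
New amount = 1 * 5/4
= 5/4
= 5/4 cups

5/4


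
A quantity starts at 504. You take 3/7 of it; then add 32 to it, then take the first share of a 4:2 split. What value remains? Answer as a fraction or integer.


Start with 504.
Step 1: Take 3/7: 504 * 3/7 = 216
Step 2: Add 32: 216+32=248; split 4:2 first = 248*4/6 = 496/3
Final result = 496/3

496/3


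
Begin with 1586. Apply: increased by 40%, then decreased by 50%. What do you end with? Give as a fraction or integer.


Start: 1586
Step 1: increase by 40% => multiply by 140/100
  1586 * 140/100 = 11102/5
Step 2: decrease by 50% => multiply by 50/100
  11102/5 * 50/100 = 5551/5
Final value = 5551/5

5551/5


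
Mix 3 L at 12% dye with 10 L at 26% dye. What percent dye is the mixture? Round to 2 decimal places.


Solute in mixture 1 = 12% of 3 L = 3*12/100 = 9/25 L
Solute in mixture 2 = 26% of 10 L = 10*26/100 = 13/5 L
Total solute = 9/25 + 13/5 = 74/25 L
Total volume = 3 + 10 = 13 L
Final concentration = 74/25/13 * 100 = 22.77%

22.77


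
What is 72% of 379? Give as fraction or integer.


Compute 72% of 379
Convert percentage: 72% = 72/100
Multiply: 379 * 72/100
= 27288/100
= 6822/25

6822/25


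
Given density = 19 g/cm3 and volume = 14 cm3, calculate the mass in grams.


Using mass = density * volume
Density = 19 g/cm3
Volume = 14 cm3
Mass = 19 * 14
= 266 g

266


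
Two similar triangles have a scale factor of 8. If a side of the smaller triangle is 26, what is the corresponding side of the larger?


Similar triangles have proportional sides
Scale factor = 8
Smaller side = 26
Corresponding larger side = 26 * 8
= 208

208


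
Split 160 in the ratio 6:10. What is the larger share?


Total parts = 6 + 10 = 16
Value per part = 160 / 16 = 10
First share = 6 * 10 = 60
Second share = 10 * 10 = 100
Larger share = 100

100


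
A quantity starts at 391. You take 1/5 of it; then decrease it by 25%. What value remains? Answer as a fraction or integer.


Start with 391.
Step 1: Take 1/5: 391 * 1/5 = 391/5
Step 2: Decrease by 25%: 391/5 * 75/100 = 1173/20
Final result = 1173/20

1173/20


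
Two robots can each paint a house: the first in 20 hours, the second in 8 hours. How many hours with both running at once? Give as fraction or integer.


Rate of A = 1/20 job per hour
Rate of B = 1/8 job per hour
Combined rate = 1/20 + 1/8
Find common denominator: (8 + 20)/(20*8) = 28/160
Combined rate = 7/40 job per hour
Time together = 1 / (7/40) = 40/7 hours

40/7


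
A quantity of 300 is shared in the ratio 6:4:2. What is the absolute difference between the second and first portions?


Total parts = 6 + 4 + 2 = 12
Value per part = 300 / 12 = 25
Shares: 6*25=150, 4*25=100, 2*25=50
Second share = 100, first share = 150
Difference = |100 - 150| = 50

50


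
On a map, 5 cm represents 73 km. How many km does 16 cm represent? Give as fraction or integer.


Map scale: 5 cm = 73 km
Measured distance on map = 16 cm
Set up proportion: 16 * 73 / 5
= 1168 / 5
= 1168/5 km

1168/5


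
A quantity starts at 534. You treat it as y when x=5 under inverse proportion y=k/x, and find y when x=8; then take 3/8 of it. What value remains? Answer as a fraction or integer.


Start with 534.
Step 1: Inverse prop: k = (534)*5; new y = k/8 = 534*5/8 = 1335/4
Step 2: Take 3/8: 1335/4 * 3/8 = 4005/32
Final result = 4005/32

4005/32


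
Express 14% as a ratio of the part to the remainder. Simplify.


Part = 14%, Remainder = 86%
Ratio = 14:86
GCD(14, 86) = 2
Simplify: 7:43 = 7:43

7:43


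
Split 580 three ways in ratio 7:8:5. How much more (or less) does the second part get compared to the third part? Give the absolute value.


Total parts = 7 + 8 + 5 = 20
Value per part = 580 / 20 = 29
Shares: 7*29=203, 8*29=232, 5*29=145
Second share = 232, third share = 145
Difference = |232 - 145| = 87

87


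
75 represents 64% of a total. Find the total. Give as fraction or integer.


Given: 75 is 64% of the whole
Set up: 75 = 64/100 * whole
whole = 75 * 100 / 64
whole = 7500 / 64
whole = 1875/16

1875/16


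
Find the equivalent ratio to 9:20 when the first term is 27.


Original ratio: 9:20
First term target: 27
Scale factor = 27 / 9 = 3
Multiply second term: 20 * 3 = 60
Equivalent ratio = 27:60

27:60


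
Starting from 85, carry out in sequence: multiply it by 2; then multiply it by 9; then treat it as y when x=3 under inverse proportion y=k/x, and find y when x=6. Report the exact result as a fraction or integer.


Start with 85.
Step 1: Multiply by 2: 85 * 2 = 170
Step 2: Multiply by 9: 170 * 9 = 1530
Step 3: Inverse prop: k = (1530)*3; new y = k/6 = 1530*3/6 = 765
Final result = 765

765


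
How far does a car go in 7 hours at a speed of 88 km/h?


Using distance = speed * time
Speed = 88 km/h
Time = 7 hours
Distance = 88 * 7
= 616 km

616


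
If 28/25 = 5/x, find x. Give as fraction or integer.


Setting up: 28/25 = 5/x
Cross multiply: 28 * x = 25 * 5
28x = 125
x = 125/28
x = 125/28

125/28


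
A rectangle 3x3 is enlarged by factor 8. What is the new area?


Original dimensions: 3 x 3
Enlargement factor = 8
New width = 3 * 8 = 24
New height = 3 * 8 = 24
New area = 24 * 24 = 576

576


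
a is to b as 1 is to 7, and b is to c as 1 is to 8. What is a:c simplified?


Given a:b = 1:7 and b:c = 1:8
Make b consistent. Multiply first ratio by 1: a:b = 1:7
Multiply second ratio by 7: b:c = 7:56
Now b = 7 in both, so a:b:c = 1:7:56
Therefore a:c = 1:56
Simplify by GCD: a:c = 1:56

1:56


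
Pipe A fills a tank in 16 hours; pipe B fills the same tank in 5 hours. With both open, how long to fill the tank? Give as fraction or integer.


Rate of A = 1/16 job per hour
Rate of B = 1/5 job per hour
Combined rate = 1/16 + 1/5
Find common denominator: (5 + 16)/(16*5) = 21/80
Combined rate = 21/80 job per hour
Time together = 1 / (21/80) = 80/21 hours

80/21


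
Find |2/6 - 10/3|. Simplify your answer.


Simplify: 2/6 = 1/3 and 10/3 = 10/3
Find common denominator: LCD = 3
Convert: 1/3 and 10/3
Difference = |1 - 10|/3 = 9/3
Simplified = 3

3


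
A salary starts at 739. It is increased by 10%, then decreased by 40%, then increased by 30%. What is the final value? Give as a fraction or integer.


Start: 739
Step 1: increase by 10% => multiply by 110/100
  739 * 110/100 = 8129/10
Step 2: decrease by 40% => multiply by 60/100
  8129/10 * 60/100 = 24387/50
Step 3: increase by 30% => multiply by 130/100
  24387/50 * 130/100 = 317031/500
Final value = 317031/500

317031/500


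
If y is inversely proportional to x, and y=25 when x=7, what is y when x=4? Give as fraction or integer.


Inverse proportion: y = k/x
Find k: k = 7 * 25 = 175
Compute y at x=4: y = 175/4
y = 175/4

175/4


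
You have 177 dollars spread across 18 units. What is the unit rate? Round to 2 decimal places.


Total dollars = 177
Number of units = 18
Unit rate = 177 / 18
= 9.83 dollars per unit

9.83


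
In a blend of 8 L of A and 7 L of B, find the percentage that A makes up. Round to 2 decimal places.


Volume of A = 8 L
Volume of B = 7 L
Total volume = 8 + 7 = 15 L
Percentage of A = (8/15) * 100
= 53.33%

53.33


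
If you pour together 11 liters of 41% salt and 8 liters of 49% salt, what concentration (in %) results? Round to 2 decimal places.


Solute in mixture 1 = 41% of 11 L = 11*41/100 = 451/100 L
Solute in mixture 2 = 49% of 8 L = 8*49/100 = 98/25 L
Total solute = 451/100 + 98/25 = 843/100 L
Total volume = 11 + 8 = 19 L
Final concentration = 843/100/19 * 100 = 44.37%

44.37


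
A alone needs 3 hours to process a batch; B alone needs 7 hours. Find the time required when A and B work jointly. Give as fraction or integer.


Rate of A = 1/3 job per hour
Rate of B = 1/7 job per hour
Combined rate = 1/3 + 1/7
Find common denominator: (7 + 3)/(3*7) = 10/21
Combined rate = 10/21 job per hour
Time together = 1 / (10/21) = 21/10 hours

21/10


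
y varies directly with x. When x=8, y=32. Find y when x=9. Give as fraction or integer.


Direct proportion: y = kx
Find k: k = 32/8 = 4
Compute y at x=9: y = 4 * 9
y = 36

36


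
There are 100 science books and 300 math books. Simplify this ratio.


Find GCD(100, 300)
GCD = 100
Divide both by 100: 100/100 = 1, 300/100 = 3
Simplified ratio = 1:3

1:3


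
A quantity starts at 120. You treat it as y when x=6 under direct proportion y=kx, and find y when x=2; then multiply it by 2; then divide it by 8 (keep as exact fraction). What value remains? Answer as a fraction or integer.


Start with 120.
Step 1: Direct prop: k = (120)/6; new y = k*2 = 120*2/6 = 40
Step 2: Multiply by 2: 40 * 2 = 80
Step 3: Divide by 8: 80 / 8 = 10
Final result = 10

10


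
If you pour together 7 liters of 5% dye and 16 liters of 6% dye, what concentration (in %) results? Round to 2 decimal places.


Solute in mixture 1 = 5% of 7 L = 7*5/100 = 7/20 L
Solute in mixture 2 = 6% of 16 L = 16*6/100 = 24/25 L
Total solute = 7/20 + 24/25 = 131/100 L
Total volume = 7 + 16 = 23 L
Final concentration = 131/100/23 * 100 = 5.70%

5.70


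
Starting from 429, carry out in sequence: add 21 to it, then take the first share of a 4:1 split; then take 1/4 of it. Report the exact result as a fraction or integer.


Start with 429.
Step 1: Add 21: 429+21=450; split 4:1 first = 450*4/5 = 360
Step 2: Take 1/4: 360 * 1/4 = 90
Final result = 90

90


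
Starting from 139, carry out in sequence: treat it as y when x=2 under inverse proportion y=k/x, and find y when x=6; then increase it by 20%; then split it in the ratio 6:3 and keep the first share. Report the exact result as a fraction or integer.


Start with 139.
Step 1: Inverse prop: k = (139)*2; new y = k/6 = 139*2/6 = 139/3
Step 2: Increase by 20%: 139/3 * 120/100 = 278/5
Step 3: Split 6:3, first share = 278/5 * 6/9 = 556/15
Final result = 556/15

556/15


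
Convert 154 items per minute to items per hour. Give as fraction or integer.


Converting from per minute to per hour
Rate = 154 items per minute
Multiply by 60: 154 * 60
= 9240 items per hour

9240


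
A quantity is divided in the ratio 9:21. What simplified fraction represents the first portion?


Total parts = 9 + 21 = 30
First part fraction = 9/30
Simplify: 9/30 = 3/10

3/10


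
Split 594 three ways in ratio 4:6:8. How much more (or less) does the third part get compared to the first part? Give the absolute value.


Total parts = 4 + 6 + 8 = 18
Value per part = 594 / 18 = 33
Shares: 4*33=132, 6*33=198, 8*33=264
Third share = 264, first share = 132
Difference = |264 - 132| = 132

132


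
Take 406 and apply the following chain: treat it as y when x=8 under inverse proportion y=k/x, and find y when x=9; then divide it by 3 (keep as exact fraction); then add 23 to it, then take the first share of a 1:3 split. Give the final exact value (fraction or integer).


Start with 406.
Step 1: Inverse prop: k = (406)*8; new y = k/9 = 406*8/9 = 3248/9
Step 2: Divide by 3: 3248/9 / 3 = 3248/27
Step 3: Add 23: 3248/27+23=3869/27; split 1:3 first = 3869/27*1/4 = 3869/108
Final result = 3869/108

3869/108


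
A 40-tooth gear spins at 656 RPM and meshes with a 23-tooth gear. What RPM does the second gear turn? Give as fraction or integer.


Gear ratio: teeth_A * RPM_A = teeth_B * RPM_B
40 * 656 = 23 * RPM_B
26240 = 23 * RPM_B
RPM_B = 26240 / 23
RPM_B = 26240/23

26240/23


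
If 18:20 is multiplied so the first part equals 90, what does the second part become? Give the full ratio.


Original ratio: 18:20
First term target: 90
Scale factor = 90 / 18 = 5
Multiply second term: 20 * 5 = 100
Equivalent ratio = 90:100

90:100


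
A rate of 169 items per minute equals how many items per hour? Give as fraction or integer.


Converting from per minute to per hour
Rate = 169 items per minute
Multiply by 60: 169 * 60
= 10140 items per hour

10140


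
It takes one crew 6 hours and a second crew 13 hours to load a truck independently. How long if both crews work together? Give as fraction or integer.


Rate of A = 1/6 job per hour
Rate of B = 1/13 job per hour
Combined rate = 1/6 + 1/13
Find common denominator: (13 + 6)/(6*13) = 19/78
Combined rate = 19/78 job per hour
Time together = 1 / (19/78) = 78/19 hours

78/19


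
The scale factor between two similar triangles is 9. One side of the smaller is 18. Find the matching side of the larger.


Similar triangles have proportional sides
Scale factor = 9
Smaller side = 18
Corresponding larger side = 18 * 9
= 162

162


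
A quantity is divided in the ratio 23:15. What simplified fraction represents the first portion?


Total parts = 23 + 15 = 38
First part fraction = 23/38
Simplify: 23/38 = 23/38

23/38


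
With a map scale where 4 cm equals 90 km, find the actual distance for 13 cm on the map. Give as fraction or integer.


Map scale: 4 cm = 90 km
Measured distance on map = 13 cm
Set up proportion: 13 * 90 / 4
= 1170 / 4
= 585/2 km

585/2


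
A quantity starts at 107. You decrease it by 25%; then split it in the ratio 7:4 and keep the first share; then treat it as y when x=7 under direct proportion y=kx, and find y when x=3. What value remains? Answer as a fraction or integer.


Start with 107.
Step 1: Decrease by 25%: 107 * 75/100 = 321/4
Step 2: Split 7:4, first share = 321/4 * 7/11 = 2247/44
Step 3: Direct prop: k = (2247/44)/7; new y = k*3 = 2247/44*3/7 = 963/44
Final result = 963/44

963/44


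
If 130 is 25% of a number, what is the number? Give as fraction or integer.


Given: 130 is 25% of the whole
Set up: 130 = 25/100 * whole
whole = 130 * 100 / 25
whole = 13000 / 25
whole = 520

520


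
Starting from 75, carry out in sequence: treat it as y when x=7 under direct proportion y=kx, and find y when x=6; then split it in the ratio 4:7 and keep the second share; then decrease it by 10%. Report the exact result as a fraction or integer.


Start with 75.
Step 1: Direct prop: k = (75)/7; new y = k*6 = 75*6/7 = 450/7
Step 2: Split 4:7, second share = 450/7 * 7/11 = 450/11
Step 3: Decrease by 10%: 450/11 * 90/100 = 405/11
Final result = 405/11

405/11


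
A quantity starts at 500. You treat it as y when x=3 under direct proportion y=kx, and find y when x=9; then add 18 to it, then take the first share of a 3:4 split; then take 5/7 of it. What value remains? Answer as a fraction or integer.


Start with 500.
Step 1: Direct prop: k = (500)/3; new y = k*9 = 500*9/3 = 1500
Step 2: Add 18: 1500+18=1518; split 3:4 first = 1518*3/7 = 4554/7
Step 3: Take 5/7: 4554/7 * 5/7 = 22770/49
Final result = 22770/49

22770/49


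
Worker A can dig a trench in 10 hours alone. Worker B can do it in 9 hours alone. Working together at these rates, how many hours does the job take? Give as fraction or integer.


Rate of A = 1/10 job per hour
Rate of B = 1/9 job per hour
Combined rate = 1/10 + 1/9
Find common denominator: (9 + 10)/(10*9) = 19/90
Combined rate = 19/90 job per hour
Time together = 1 / (19/90) = 90/19 hours

90/19


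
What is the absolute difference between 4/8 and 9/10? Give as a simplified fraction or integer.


Simplify: 4/8 = 1/2 and 9/10 = 9/10
Find common denominator: LCD = 10
Convert: 5/10 and 9/10
Difference = |5 - 9|/10 = 4/10
Simplified = 2/5

2/5


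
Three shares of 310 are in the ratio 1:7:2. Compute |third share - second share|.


Total parts = 1 + 7 + 2 = 10
Value per part = 310 / 10 = 31
Shares: 1*31=31, 7*31=217, 2*31=62
Third share = 62, second share = 217
Difference = |62 - 217| = 155

155


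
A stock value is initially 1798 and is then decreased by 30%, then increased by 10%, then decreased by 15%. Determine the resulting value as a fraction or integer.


Start: 1798
Step 1: decrease by 30% => multiply by 70/100
  1798 * 70/100 = 6293/5
Step 2: increase by 10% => multiply by 110/100
  6293/5 * 110/100 = 69223/50
Step 3: decrease by 15% => multiply by 85/100
  69223/50 * 85/100 = 1176791/1000
Final value = 1176791/1000

1176791/1000


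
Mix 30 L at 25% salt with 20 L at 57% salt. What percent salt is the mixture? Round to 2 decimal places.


Solute in mixture 1 = 25% of 30 L = 30*25/100 = 15/2 L
Solute in mixture 2 = 57% of 20 L = 20*57/100 = 57/5 L
Total solute = 15/2 + 57/5 = 189/10 L
Total volume = 30 + 20 = 50 L
Final concentration = 189/10/50 * 100 = 37.80%

37.80


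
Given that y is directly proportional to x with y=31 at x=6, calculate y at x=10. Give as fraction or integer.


Direct proportion: y = kx
Find k: k = 31/6 = 31/6
Compute y at x=10: y = 31/6 * 10
y = 155/3

155/3


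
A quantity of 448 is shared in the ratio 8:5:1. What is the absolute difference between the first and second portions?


Total parts = 8 + 5 + 1 = 14
Value per part = 448 / 14 = 32
Shares: 8*32=256, 5*32=160, 1*32=32
First share = 256, second share = 160
Difference = |256 - 160| = 96

96


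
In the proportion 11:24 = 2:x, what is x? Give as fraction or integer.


Setting up: 11/24 = 2/x
Cross multiply: 11 * x = 24 * 2
11x = 48
x = 48/11
x = 48/11

48/11


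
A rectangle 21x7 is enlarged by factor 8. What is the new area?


Original dimensions: 21 x 7
Enlargement factor = 8
New width = 21 * 8 = 168
New height = 7 * 8 = 56
New area = 168 * 56 = 9408

9408


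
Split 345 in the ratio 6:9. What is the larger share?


Total parts = 6 + 9 = 15
Value per part = 345 / 15 = 23
First share = 6 * 23 = 138
Second share = 9 * 23 = 207
Larger share = 207

207


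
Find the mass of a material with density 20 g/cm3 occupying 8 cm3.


Using mass = density * volume
Density = 20 g/cm3
Volume = 8 cm3
Mass = 20 * 8
= 160 g

160


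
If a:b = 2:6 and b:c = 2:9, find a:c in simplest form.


Given a:b = 2:6 and b:c = 2:9
Make b consistent. Multiply first ratio by 2: a:b = 4:12
Multiply second ratio by 6: b:c = 12:54
Now b = 12 in both, so a:b:c = 4:12:54
Therefore a:c = 4:54
Simplify by GCD: a:c = 2:27

2:27


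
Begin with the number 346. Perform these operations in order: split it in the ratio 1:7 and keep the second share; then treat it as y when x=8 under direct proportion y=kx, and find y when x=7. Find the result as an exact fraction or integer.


Start with 346.
Step 1: Split 1:7, second share = 346 * 7/8 = 1211/4
Step 2: Direct prop: k = (1211/4)/8; new y = k*7 = 1211/4*7/8 = 8477/32
Final result = 8477/32

8477/32


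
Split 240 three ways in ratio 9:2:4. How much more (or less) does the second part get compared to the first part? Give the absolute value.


Total parts = 9 + 2 + 4 = 15
Value per part = 240 / 15 = 16
Shares: 9*16=144, 2*16=32, 4*16=64
Second share = 32, first share = 144
Difference = |32 - 144| = 112

112


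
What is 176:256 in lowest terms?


Find GCD(176, 256)
GCD = 16
Divide both by 16: 176/16 = 11, 256/16 = 16
Simplified ratio = 11:16

11:16


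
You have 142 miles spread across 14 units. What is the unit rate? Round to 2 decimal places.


Total miles = 142
Number of units = 14
Unit rate = 142 / 14
= 10.14 miles per unit

10.14


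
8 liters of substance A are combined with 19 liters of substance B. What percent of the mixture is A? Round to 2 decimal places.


Volume of A = 8 L
Volume of B = 19 L
Total volume = 8 + 19 = 27 L
Percentage of A = (8/27) * 100
= 29.63%

29.63


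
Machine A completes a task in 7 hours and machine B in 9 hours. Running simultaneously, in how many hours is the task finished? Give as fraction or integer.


Rate of A = 1/7 job per hour
Rate of B = 1/9 job per hour
Combined rate = 1/7 + 1/9
Find common denominator: (9 + 7)/(7*9) = 16/63
Combined rate = 16/63 job per hour
Time together = 1 / (16/63) = 63/16 hours

63/16


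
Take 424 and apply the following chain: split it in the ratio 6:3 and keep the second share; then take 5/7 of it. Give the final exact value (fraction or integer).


Start with 424.
Step 1: Split 6:3, second share = 424 * 3/9 = 424/3
Step 2: Take 5/7: 424/3 * 5/7 = 2120/21
Final result = 2120/21

2120/21


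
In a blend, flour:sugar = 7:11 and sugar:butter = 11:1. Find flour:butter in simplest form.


Given a:b = 7:11 and b:c = 11:1
Make b consistent. Multiply first ratio by 11: a:b = 77:121
Multiply second ratio by 11: b:c = 121:11
Now b = 121 in both, so a:b:c = 77:121:11
Therefore a:c = 77:11
Simplify by GCD: a:c = 7:1

7:1


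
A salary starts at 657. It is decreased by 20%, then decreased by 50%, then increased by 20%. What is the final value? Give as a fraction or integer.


Start: 657
Step 1: decrease by 20% => multiply by 80/100
  657 * 80/100 = 2628/5
Step 2: decrease by 50% => multiply by 50/100
  2628/5 * 50/100 = 1314/5
Step 3: increase by 20% => multiply by 120/100
  1314/5 * 120/100 = 7884/25
Final value = 7884/25

7884/25
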